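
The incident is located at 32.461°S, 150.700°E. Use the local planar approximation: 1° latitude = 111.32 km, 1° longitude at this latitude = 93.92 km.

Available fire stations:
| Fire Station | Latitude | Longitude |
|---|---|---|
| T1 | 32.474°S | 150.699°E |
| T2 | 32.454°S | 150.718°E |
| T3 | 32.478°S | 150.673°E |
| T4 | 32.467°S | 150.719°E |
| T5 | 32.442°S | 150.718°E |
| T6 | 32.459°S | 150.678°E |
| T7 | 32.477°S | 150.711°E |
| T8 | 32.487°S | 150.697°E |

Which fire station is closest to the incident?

T1

Distances from 32.461°S, 150.700°E:
T1: √((-0.013·111.32)² + (-0.001·93.92)²) = √(2.09427 + 0.00882) = 1.450 km
T2: √((0.007·111.32)² + (0.018·93.92)²) = √(0.60721 + 2.85799) = 1.862 km
T3: √((-0.017·111.32)² + (-0.027·93.92)²) = √(3.58133 + 6.43048) = 3.164 km
T4: √((-0.006·111.32)² + (0.019·93.92)²) = √(0.44612 + 3.18437) = 1.905 km
T5: √((0.019·111.32)² + (0.018·93.92)²) = √(4.47356 + 2.85799) = 2.708 km
T6: √((0.002·111.32)² + (-0.022·93.92)²) = √(0.04957 + 4.26935) = 2.078 km
T7: √((-0.016·111.32)² + (0.011·93.92)²) = √(3.17239 + 1.06734) = 2.059 km
T8: √((-0.026·111.32)² + (-0.003·93.92)²) = √(8.37709 + 0.07939) = 2.908 km
Minimum: T1 at 1.450 km.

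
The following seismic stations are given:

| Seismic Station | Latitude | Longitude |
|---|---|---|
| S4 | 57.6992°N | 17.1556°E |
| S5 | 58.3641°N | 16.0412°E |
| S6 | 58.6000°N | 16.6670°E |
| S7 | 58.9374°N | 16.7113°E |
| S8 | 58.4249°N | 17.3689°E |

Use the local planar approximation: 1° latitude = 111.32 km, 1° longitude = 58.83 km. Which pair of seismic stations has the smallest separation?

Pairwise distances:
S6–S7: 37.6497 km
S5–S6: 45.2218 km
S6–S8: 45.6622 km
S7–S8: 68.9313 km
S5–S7: 75.0137 km
S5–S8: 78.4013 km
S4–S8: 81.7537 km
S4–S5: 98.8767 km
S4–S6: 104.3155 km
S4–S7: 140.2928 km
Closest pair: S6–S7 at 37.6497 km.

S6 and S7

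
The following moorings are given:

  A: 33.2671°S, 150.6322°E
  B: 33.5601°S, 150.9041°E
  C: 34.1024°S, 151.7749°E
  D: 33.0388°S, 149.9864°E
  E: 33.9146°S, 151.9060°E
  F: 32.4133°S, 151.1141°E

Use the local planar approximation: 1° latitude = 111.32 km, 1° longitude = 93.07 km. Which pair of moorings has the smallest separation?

C and E

Pairwise distances:
A–B: 41.2824 km
A–C: 141.2688 km
A–D: 65.2568 km
A–E: 138.7451 km
A–F: 105.0957 km
B–C: 101.0581 km
B–D: 103.2596 km
B–E: 101.2536 km
B–F: 129.1492 km
C–D: 204.2695 km
C–E: 24.2060 km
C–F: 197.8329 km
D–E: 203.5276 km
D–F: 125.9523 km
E–F: 182.6545 km
Closest pair: C–E at 24.2060 km.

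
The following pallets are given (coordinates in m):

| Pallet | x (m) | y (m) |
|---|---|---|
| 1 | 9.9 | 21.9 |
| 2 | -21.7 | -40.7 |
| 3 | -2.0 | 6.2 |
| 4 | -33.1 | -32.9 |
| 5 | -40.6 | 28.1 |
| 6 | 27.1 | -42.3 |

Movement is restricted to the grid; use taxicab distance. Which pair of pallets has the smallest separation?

2 and 4

Pairwise distances:
1–2: 94.2 m
1–3: 27.6 m
1–4: 97.8 m
1–5: 56.7 m
1–6: 81.4 m
2–3: 66.6 m
2–4: 19.2 m
2–5: 87.7 m
2–6: 50.4 m
3–4: 70.2 m
3–5: 60.5 m
3–6: 77.6 m
4–5: 68.5 m
4–6: 69.6 m
5–6: 138.1 m
Closest pair: 2–4 at 19.2 m.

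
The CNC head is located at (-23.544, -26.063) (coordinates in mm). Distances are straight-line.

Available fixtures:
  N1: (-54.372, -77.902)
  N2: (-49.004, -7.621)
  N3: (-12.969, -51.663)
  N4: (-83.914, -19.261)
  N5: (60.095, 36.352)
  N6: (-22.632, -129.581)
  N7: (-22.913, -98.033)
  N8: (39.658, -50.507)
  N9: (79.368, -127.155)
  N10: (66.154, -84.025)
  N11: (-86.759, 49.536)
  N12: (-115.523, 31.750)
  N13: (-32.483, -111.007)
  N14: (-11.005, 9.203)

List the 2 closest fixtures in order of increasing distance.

Distances from (-23.544, -26.063):
N1: √((-30.828)² + (-51.839)²) = √(950.36558 + 2687.28192) = 60.313 mm
N2: √((-25.460)² + (18.442)²) = √(648.21160 + 340.10736) = 31.438 mm
N3: √((10.575)² + (-25.600)²) = √(111.83063 + 655.36000) = 27.698 mm
N4: √((-60.370)² + (6.802)²) = √(3644.53690 + 46.26720) = 60.752 mm
N5: √((83.639)² + (62.415)²) = √(6995.48232 + 3895.63222) = 104.361 mm
N6: √((0.912)² + (-103.518)²) = √(0.83174 + 10715.97632) = 103.522 mm
N7: √((0.631)² + (-71.970)²) = √(0.39816 + 5179.68090) = 71.973 mm
N8: √((63.202)² + (-24.444)²) = √(3994.49280 + 597.50914) = 67.764 mm
N9: √((102.912)² + (-101.092)²) = √(10590.87974 + 10219.59246) = 144.258 mm
N10: √((89.698)² + (-57.962)²) = √(8045.73120 + 3359.59344) = 106.796 mm
N11: √((-63.215)² + (75.599)²) = √(3996.13623 + 5715.20880) = 98.546 mm
N12: √((-91.979)² + (57.813)²) = √(8460.13644 + 3342.34297) = 108.639 mm
N13: √((-8.939)² + (-84.944)²) = √(79.90572 + 7215.48314) = 85.413 mm
N14: √((12.539)² + (35.266)²) = √(157.22652 + 1243.69076) = 37.429 mm
Sorted: N3 (27.698 mm) < N2 (31.438 mm) < N14 (37.429 mm) < N1 (60.313 mm) < …

N3, N2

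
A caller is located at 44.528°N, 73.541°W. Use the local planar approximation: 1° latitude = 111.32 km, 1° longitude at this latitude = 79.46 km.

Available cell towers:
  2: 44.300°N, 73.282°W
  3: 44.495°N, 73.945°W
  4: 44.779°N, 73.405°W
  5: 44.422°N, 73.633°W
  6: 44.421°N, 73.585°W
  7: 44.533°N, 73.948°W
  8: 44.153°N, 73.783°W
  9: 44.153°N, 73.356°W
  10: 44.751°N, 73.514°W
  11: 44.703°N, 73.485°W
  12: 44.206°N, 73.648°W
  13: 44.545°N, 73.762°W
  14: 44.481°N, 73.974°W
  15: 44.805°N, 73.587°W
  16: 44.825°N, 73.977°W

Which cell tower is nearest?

Distances from 44.528°N, 73.541°W:
2: 32.676 km
3: 32.311 km
4: 29.958 km
5: 13.881 km
6: 12.414 km
7: 32.345 km
8: 45.961 km
9: 44.258 km
10: 24.917 km
11: 19.983 km
12: 36.840 km
13: 17.662 km
14: 34.802 km
15: 31.052 km
16: 47.889 km
Minimum: 6 at 12.414 km.

6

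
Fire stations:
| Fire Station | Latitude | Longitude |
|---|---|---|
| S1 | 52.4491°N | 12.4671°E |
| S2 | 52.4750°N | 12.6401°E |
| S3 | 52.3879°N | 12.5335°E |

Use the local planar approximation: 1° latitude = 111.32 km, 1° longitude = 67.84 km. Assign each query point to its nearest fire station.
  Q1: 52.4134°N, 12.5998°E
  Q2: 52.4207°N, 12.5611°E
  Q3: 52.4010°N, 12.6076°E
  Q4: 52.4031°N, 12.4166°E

Q1→S3; Q2→S3; Q3→S3; Q4→S1

Q1 at 52.4134°N, 12.5998°E:
  S1: √((0.0357·111.32)² + (-0.1327·67.84)²) = √(15.793662 + 81.042630) = 9.8405 km
  S2: √((0.0616·111.32)² + (0.0403·67.84)²) = √(47.022728 + 7.474494) = 7.3822 km
  S3: √((-0.0255·111.32)² + (-0.0663·67.84)²) = √(8.057991 + 20.230133) = 5.3187 km
  → nearest: S3 (5.3187 km)
Q2 at 52.4207°N, 12.5611°E:
  S1: √((0.0284·111.32)² + (-0.0940·67.84)²) = √(9.995006 + 40.665619) = 7.1176 km
  S2: √((0.0543·111.32)² + (0.0790·67.84)²) = √(36.538108 + 28.722740) = 8.0784 km
  S3: √((-0.0328·111.32)² + (-0.0276·67.84)²) = √(13.331962 + 3.505822) = 4.1034 km
  → nearest: S3 (4.1034 km)
Q3 at 52.4010°N, 12.6076°E:
  S1: √((0.0481·111.32)² + (-0.1405·67.84)²) = √(28.670585 + 90.849874) = 10.9325 km
  S2: √((0.0740·111.32)² + (0.0325·67.84)²) = √(67.859372 + 4.861143) = 8.5276 km
  S3: √((-0.0131·111.32)² + (-0.0741·67.84)²) = √(2.126616 + 25.270166) = 5.2342 km
  → nearest: S3 (5.2342 km)
Q4 at 52.4031°N, 12.4166°E:
  S1: √((0.0460·111.32)² + (0.0505·67.84)²) = √(26.221773 + 11.736928) = 6.1611 km
  S2: √((0.0719·111.32)² + (0.2235·67.84)²) = √(64.062543 + 229.893522) = 17.1451 km
  S3: √((-0.0152·111.32)² + (0.1169·67.84)²) = √(2.863081 + 62.892767) = 8.1090 km
  → nearest: S1 (6.1611 km)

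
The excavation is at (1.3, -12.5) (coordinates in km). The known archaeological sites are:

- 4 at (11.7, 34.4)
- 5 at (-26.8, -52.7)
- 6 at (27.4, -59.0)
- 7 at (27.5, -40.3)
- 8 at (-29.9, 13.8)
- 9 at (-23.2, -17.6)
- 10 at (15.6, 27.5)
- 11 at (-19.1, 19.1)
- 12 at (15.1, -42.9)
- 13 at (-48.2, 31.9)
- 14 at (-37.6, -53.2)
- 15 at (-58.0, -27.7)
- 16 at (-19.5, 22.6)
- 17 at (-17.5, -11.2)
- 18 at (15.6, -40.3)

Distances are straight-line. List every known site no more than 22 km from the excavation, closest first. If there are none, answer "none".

Distances from (1.3, -12.5):
4: √((10.4)² + (46.9)²) = √(108.1600 + 2199.6100) = 48.04 km
5: √((-28.1)² + (-40.2)²) = √(789.6100 + 1616.0400) = 49.05 km
6: √((26.1)² + (-46.5)²) = √(681.2100 + 2162.2500) = 53.32 km
7: √((26.2)² + (-27.8)²) = √(686.4400 + 772.8400) = 38.20 km
8: √((-31.2)² + (26.3)²) = √(973.4400 + 691.6900) = 40.81 km
9: √((-24.5)² + (-5.1)²) = √(600.2500 + 26.0100) = 25.03 km
10: √((14.3)² + (40.0)²) = √(204.4900 + 1600.0000) = 42.48 km
11: √((-20.4)² + (31.6)²) = √(416.1600 + 998.5600) = 37.61 km
12: √((13.8)² + (-30.4)²) = √(190.4400 + 924.1600) = 33.39 km
13: √((-49.5)² + (44.4)²) = √(2450.2500 + 1971.3600) = 66.50 km
14: √((-38.9)² + (-40.7)²) = √(1513.2100 + 1656.4900) = 56.30 km
15: √((-59.3)² + (-15.2)²) = √(3516.4900 + 231.0400) = 61.22 km
16: √((-20.8)² + (35.1)²) = √(432.6400 + 1232.0100) = 40.80 km
17: √((-18.8)² + (1.3)²) = √(353.4400 + 1.6900) = 18.84 km
18: √((14.3)² + (-27.8)²) = √(204.4900 + 772.8400) = 31.26 km
Threshold 22 km: 17 (18.84 km) is within range.

17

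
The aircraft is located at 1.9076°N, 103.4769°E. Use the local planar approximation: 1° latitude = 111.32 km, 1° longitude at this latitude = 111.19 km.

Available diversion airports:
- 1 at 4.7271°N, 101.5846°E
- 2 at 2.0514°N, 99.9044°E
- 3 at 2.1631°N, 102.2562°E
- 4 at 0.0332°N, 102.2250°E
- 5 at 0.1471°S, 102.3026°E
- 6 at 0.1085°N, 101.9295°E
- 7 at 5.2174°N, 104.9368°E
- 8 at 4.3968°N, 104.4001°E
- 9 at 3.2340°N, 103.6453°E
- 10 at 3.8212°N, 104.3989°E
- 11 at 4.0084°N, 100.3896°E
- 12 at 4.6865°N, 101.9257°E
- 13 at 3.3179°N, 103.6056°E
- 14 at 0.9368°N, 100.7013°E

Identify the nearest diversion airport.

3

Distances from 1.9076°N, 103.4769°E:
1: √((2.8195·111.32)² + (-1.8923·111.19)²) = √(98512.330478 + 44270.195433) = 377.8658 km
2: √((0.1438·111.32)² + (-3.5725·111.19)²) = √(256.250173 + 157788.713550) = 397.5487 km
3: √((0.2555·111.32)² + (-1.2207·111.19)²) = √(808.962154 + 18422.533274) = 138.6777 km
4: √((-1.8744·111.32)² + (-1.2519·111.19)²) = √(43538.247766 + 19376.295064) = 250.8277 km
5: √((-2.0547·111.32)² + (-1.1743·111.19)²) = √(52317.048762 + 17048.633796) = 263.3737 km
6: √((-1.7991·111.32)² + (-1.5474·111.19)²) = √(40110.400872 + 29603.062734) = 264.0331 km
7: √((3.3098·111.32)² + (1.4599·111.19)²) = √(135753.144648 + 26349.821503) = 402.6201 km
8: √((2.4892·111.32)² + (0.9232·111.19)²) = √(76783.159730 + 10537.147323) = 295.5001 km
9: √((1.3264·111.32)² + (0.1684·111.19)²) = √(21801.954138 + 350.603006) = 148.8374 km
10: √((1.9136·111.32)² + (0.9220·111.19)²) = √(45378.352034 + 10509.772195) = 236.4067 km
11: √((2.1008·111.32)² + (-3.0873·111.19)²) = √(54690.993513 + 117839.021148) = 415.3673 km
12: √((2.7789·111.32)² + (-1.5512·111.19)²) = √(95695.657976 + 29748.635647) = 354.1812 km
13: √((1.4103·111.32)² + (0.1287·111.19)²) = √(24647.303173 + 204.780479) = 157.6454 km
14: √((-0.9708·111.32)² + (-2.7756·111.19)²) = √(11679.007320 + 95245.664940) = 326.9934 km
Minimum: 3 at 138.6777 km.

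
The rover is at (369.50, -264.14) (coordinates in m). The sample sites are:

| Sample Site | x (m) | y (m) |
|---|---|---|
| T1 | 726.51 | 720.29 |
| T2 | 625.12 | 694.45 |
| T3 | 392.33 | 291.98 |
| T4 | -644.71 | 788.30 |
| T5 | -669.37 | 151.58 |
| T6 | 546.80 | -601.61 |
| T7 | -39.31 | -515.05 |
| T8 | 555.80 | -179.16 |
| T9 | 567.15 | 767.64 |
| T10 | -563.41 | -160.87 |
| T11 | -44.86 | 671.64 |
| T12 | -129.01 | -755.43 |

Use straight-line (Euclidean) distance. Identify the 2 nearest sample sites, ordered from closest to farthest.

T8, T6

Distances from (369.50, -264.14):
T1: 1047.17 m
T2: 992.09 m
T3: 556.59 m
T4: 1461.59 m
T5: 1118.96 m
T6: 381.21 m
T7: 479.67 m
T8: 204.77 m
T9: 1050.54 m
T10: 938.61 m
T11: 1023.42 m
T12: 699.91 m
Sorted: T8 (204.77 m) < T6 (381.21 m) < T7 (479.67 m) < T3 (556.59 m) < …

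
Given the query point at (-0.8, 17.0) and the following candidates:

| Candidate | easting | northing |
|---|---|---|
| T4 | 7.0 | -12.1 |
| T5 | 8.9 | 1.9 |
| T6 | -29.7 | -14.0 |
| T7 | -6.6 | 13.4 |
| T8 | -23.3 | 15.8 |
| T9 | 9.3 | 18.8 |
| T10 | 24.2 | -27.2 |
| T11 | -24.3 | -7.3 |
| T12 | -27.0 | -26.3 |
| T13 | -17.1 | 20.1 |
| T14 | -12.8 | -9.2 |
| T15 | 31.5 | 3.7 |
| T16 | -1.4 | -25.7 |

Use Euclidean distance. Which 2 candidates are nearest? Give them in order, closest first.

Distances from (-0.8, 17.0):
T4: 30.1
T5: 17.9
T6: 42.4
T7: 6.8
T8: 22.5
T9: 10.3
T10: 50.8
T11: 33.8
T12: 50.6
T13: 16.6
T14: 28.8
T15: 34.9
T16: 42.7
Sorted: T7 (6.8) < T9 (10.3) < T13 (16.6) < T5 (17.9) < …

T7, T9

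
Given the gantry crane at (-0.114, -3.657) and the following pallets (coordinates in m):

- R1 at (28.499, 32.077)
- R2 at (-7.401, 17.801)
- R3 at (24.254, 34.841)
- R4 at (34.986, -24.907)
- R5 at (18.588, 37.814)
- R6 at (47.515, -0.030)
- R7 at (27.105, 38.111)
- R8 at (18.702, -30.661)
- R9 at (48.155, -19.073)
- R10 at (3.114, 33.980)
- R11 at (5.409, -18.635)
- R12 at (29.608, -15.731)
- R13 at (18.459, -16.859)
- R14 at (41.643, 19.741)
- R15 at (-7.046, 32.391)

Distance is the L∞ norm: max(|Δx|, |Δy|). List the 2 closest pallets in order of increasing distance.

R11, R13

Distances from (-0.114, -3.657):
R1: max(|28.613|, |35.734|) = 35.734 m
R2: max(|-7.287|, |21.458|) = 21.458 m
R3: max(|24.368|, |38.498|) = 38.498 m
R4: max(|35.100|, |-21.250|) = 35.100 m
R5: max(|18.702|, |41.471|) = 41.471 m
R6: max(|47.629|, |3.627|) = 47.629 m
R7: max(|27.219|, |41.768|) = 41.768 m
R8: max(|18.816|, |-27.004|) = 27.004 m
R9: max(|48.269|, |-15.416|) = 48.269 m
R10: max(|3.228|, |37.637|) = 37.637 m
R11: max(|5.523|, |-14.978|) = 14.978 m
R12: max(|29.722|, |-12.074|) = 29.722 m
R13: max(|18.573|, |-13.202|) = 18.573 m
R14: max(|41.757|, |23.398|) = 41.757 m
R15: max(|-6.932|, |36.048|) = 36.048 m
Sorted: R11 (14.978 m) < R13 (18.573 m) < R2 (21.458 m) < R8 (27.004 m) < …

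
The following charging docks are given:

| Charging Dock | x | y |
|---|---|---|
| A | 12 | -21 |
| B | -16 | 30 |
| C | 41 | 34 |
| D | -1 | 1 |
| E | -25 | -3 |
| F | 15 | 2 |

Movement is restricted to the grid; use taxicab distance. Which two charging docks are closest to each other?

D and F

Pairwise distances:
D–F: |16| + |1| = 16 + 1 = 17
A–F: |3| + |23| = 3 + 23 = 26
D–E: |-24| + |-4| = 24 + 4 = 28
A–D: |-13| + |22| = 13 + 22 = 35
B–E: |-9| + |-33| = 9 + 33 = 42
B–D: |15| + |-29| = 15 + 29 = 44
E–F: |40| + |5| = 40 + 5 = 45
A–E: |-37| + |18| = 37 + 18 = 55
C–F: |-26| + |-32| = 26 + 32 = 58
B–F: |31| + |-28| = 31 + 28 = 59
B–C: |57| + |4| = 57 + 4 = 61
C–D: |-42| + |-33| = 42 + 33 = 75
A–B: |-28| + |51| = 28 + 51 = 79
A–C: |29| + |55| = 29 + 55 = 84
C–E: |-66| + |-37| = 66 + 37 = 103
Closest pair: D–F at 17.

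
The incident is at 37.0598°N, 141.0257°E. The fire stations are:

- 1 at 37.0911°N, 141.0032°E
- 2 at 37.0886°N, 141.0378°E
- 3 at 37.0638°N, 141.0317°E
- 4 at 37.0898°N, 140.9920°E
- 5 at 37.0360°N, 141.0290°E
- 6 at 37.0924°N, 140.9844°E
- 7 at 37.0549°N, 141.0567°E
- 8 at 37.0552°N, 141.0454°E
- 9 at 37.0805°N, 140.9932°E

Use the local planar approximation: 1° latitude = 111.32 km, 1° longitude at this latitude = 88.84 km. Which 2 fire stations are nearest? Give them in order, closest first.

3, 8

Distances from 37.0598°N, 141.0257°E:
1: √((0.0313·111.32)² + (-0.0225·88.84)²) = √(12.140458 + 3.995601) = 4.0170 km
2: √((0.0288·111.32)² + (0.0121·88.84)²) = √(10.278539 + 1.155548) = 3.3814 km
3: √((0.0040·111.32)² + (0.0060·88.84)²) = √(0.198274 + 0.284132) = 0.6946 km
4: √((0.0300·111.32)² + (-0.0337·88.84)²) = √(11.152928 + 8.963485) = 4.4851 km
5: √((-0.0238·111.32)² + (0.0033·88.84)²) = √(7.019405 + 0.085950) = 2.6656 km
6: √((0.0326·111.32)² + (-0.0413·88.84)²) = √(13.169873 + 13.462236) = 5.1606 km
7: √((-0.0049·111.32)² + (0.0310·88.84)²) = √(0.297535 + 7.584736) = 2.8075 km
8: √((-0.0046·111.32)² + (0.0197·88.84)²) = √(0.262218 + 3.063018) = 1.8235 km
9: √((0.0207·111.32)² + (-0.0325·88.84)²) = √(5.309909 + 8.336501) = 3.6941 km
Sorted: 3 (0.6946 km) < 8 (1.8235 km) < 5 (2.6656 km) < 7 (2.8075 km) < …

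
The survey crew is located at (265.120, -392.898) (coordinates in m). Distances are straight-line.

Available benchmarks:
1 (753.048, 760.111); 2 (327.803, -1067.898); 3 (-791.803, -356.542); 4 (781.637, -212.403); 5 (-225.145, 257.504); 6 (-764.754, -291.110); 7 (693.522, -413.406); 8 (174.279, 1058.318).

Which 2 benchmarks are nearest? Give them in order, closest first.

Distances from (265.120, -392.898):
1: 1252.000 m
2: 677.904 m
3: 1057.548 m
4: 547.146 m
5: 814.483 m
6: 1034.892 m
7: 428.893 m
8: 1454.056 m
Sorted: 7 (428.893 m) < 4 (547.146 m) < 2 (677.904 m) < 5 (814.483 m) < …

7, 4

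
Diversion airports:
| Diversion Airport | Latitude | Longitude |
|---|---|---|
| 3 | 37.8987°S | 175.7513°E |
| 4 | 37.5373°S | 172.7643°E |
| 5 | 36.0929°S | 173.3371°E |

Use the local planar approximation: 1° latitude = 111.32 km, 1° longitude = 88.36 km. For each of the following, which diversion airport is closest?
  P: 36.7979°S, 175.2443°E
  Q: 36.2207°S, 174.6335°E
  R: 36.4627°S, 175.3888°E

P→3; Q→5; R→3

P at 36.7979°S, 175.2443°E:
  3: √((-1.1008·111.32)² + (0.5070·88.36)²) = √(15016.310406 + 2006.907394) = 130.4731 km
  4: √((-0.7394·111.32)² + (-2.4800·88.36)²) = √(6774.937417 + 48019.184036) = 234.0814 km
  5: √((0.7050·111.32)² + (-1.9072·88.36)²) = √(6159.204576 + 28399.055112) = 185.8985 km
  → nearest: 3 (130.4731 km)
Q at 36.2207°S, 174.6335°E:
  3: √((-1.6780·111.32)² + (1.1178·88.36)²) = √(34892.357081 + 9755.277434) = 211.2999 km
  4: √((-1.3166·111.32)² + (-1.8692·88.36)²) = √(21480.980301 + 27278.655370) = 220.8158 km
  5: √((0.1278·111.32)² + (-1.2964·88.36)²) = √(202.398879 + 13121.680506) = 115.4300 km
  → nearest: 5 (115.4300 km)
R at 36.4627°S, 175.3888°E:
  3: √((-1.4360·111.32)² + (0.3625·88.36)²) = √(25553.787274 + 1025.952930) = 163.0329 km
  4: √((-1.0746·111.32)² + (-2.6245·88.36)²) = √(14310.014301 + 53777.990317) = 260.9368 km
  5: √((0.3698·111.32)² + (-2.0517·88.36)²) = √(1694.650753 + 32865.415810) = 185.9034 km
  → nearest: 3 (163.0329 km)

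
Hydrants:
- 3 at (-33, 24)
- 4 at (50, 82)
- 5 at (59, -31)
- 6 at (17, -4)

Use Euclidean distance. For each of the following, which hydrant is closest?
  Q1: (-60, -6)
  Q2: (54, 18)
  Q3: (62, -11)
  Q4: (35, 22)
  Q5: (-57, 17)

Q1 at (-60, -6):
  3: √((27)² + (30)²) = √(729.000 + 900.000) = 40.4
  4: √((110)² + (88)²) = √(12100.000 + 7744.000) = 140.9
  5: √((119)² + (-25)²) = √(14161.000 + 625.000) = 121.6
  6: √((77)² + (2)²) = √(5929.000 + 4.000) = 77.0
  → nearest: 3 (40.4)
Q2 at (54, 18):
  3: √((-87)² + (6)²) = √(7569.000 + 36.000) = 87.2
  4: √((-4)² + (64)²) = √(16.000 + 4096.000) = 64.1
  5: √((5)² + (-49)²) = √(25.000 + 2401.000) = 49.3
  6: √((-37)² + (-22)²) = √(1369.000 + 484.000) = 43.0
  → nearest: 6 (43.0)
Q3 at (62, -11):
  3: √((-95)² + (35)²) = √(9025.000 + 1225.000) = 101.2
  4: √((-12)² + (93)²) = √(144.000 + 8649.000) = 93.8
  5: √((-3)² + (-20)²) = √(9.000 + 400.000) = 20.2
  6: √((-45)² + (7)²) = √(2025.000 + 49.000) = 45.5
  → nearest: 5 (20.2)
Q4 at (35, 22):
  3: √((-68)² + (2)²) = √(4624.000 + 4.000) = 68.0
  4: √((15)² + (60)²) = √(225.000 + 3600.000) = 61.8
  5: √((24)² + (-53)²) = √(576.000 + 2809.000) = 58.2
  6: √((-18)² + (-26)²) = √(324.000 + 676.000) = 31.6
  → nearest: 6 (31.6)
Q5 at (-57, 17):
  3: √((24)² + (7)²) = √(576.000 + 49.000) = 25.0
  4: √((107)² + (65)²) = √(11449.000 + 4225.000) = 125.2
  5: √((116)² + (-48)²) = √(13456.000 + 2304.000) = 125.5
  6: √((74)² + (-21)²) = √(5476.000 + 441.000) = 76.9
  → nearest: 3 (25.0)

Q1→3; Q2→6; Q3→5; Q4→6; Q5→3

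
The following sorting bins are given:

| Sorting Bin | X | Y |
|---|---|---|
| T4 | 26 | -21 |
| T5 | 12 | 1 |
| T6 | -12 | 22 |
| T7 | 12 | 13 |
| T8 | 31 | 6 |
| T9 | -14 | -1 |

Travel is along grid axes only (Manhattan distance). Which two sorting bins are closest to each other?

T5 and T7

Pairwise distances:
T4–T5: 36
T4–T6: 81
T4–T7: 48
T4–T8: 32
T4–T9: 60
T5–T6: 45
T5–T7: 12
T5–T8: 24
T5–T9: 28
T6–T7: 33
T6–T8: 59
T6–T9: 25
T7–T8: 26
T7–T9: 40
T8–T9: 52
Closest pair: T5–T7 at 12.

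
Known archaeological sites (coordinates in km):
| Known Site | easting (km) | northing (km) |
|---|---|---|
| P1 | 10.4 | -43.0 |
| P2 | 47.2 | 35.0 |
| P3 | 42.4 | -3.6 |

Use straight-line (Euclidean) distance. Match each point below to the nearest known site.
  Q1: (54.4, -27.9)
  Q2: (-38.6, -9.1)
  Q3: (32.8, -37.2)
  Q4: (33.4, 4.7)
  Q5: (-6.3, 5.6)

Q1 at (54.4, -27.9):
  P1: 46.5 km
  P2: 63.3 km
  P3: 27.1 km
  → nearest: P3 (27.1 km)
Q2 at (-38.6, -9.1):
  P1: 59.6 km
  P2: 96.5 km
  P3: 81.2 km
  → nearest: P1 (59.6 km)
Q3 at (32.8, -37.2):
  P1: 23.1 km
  P2: 73.6 km
  P3: 34.9 km
  → nearest: P1 (23.1 km)
Q4 at (33.4, 4.7):
  P1: 53.0 km
  P2: 33.3 km
  P3: 12.2 km
  → nearest: P3 (12.2 km)
Q5 at (-6.3, 5.6):
  P1: 51.4 km
  P2: 61.0 km
  P3: 49.6 km
  → nearest: P3 (49.6 km)

Q1→P3; Q2→P1; Q3→P1; Q4→P3; Q5→P3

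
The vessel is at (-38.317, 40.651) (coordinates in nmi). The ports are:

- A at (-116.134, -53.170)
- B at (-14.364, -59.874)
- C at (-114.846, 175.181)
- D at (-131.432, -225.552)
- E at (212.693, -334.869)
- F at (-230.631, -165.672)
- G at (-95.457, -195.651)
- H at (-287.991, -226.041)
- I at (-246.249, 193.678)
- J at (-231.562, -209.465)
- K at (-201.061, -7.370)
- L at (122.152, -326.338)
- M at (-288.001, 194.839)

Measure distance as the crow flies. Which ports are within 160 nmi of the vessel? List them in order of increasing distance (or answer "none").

Distances from (-38.317, 40.651):
A: 121.893 nmi
B: 103.339 nmi
C: 154.774 nmi
D: 282.019 nmi
E: 451.687 nmi
F: 282.053 nmi
G: 243.112 nmi
H: 365.324 nmi
I: 258.172 nmi
J: 316.072 nmi
K: 169.681 nmi
L: 400.539 nmi
M: 293.455 nmi
Threshold 160 nmi: B (103.339 nmi), A (121.893 nmi), C (154.774 nmi) are within range.

B, A, C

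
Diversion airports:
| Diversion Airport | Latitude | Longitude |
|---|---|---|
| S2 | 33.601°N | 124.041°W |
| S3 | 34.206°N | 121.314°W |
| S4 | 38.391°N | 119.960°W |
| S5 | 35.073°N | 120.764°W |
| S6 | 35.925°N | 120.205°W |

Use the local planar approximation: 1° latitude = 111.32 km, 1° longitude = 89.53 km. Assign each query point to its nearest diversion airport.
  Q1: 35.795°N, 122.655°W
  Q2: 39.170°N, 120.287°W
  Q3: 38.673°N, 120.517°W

Q1 at 35.795°N, 122.655°W:
  S2: √((-2.194·111.32)² + (-1.386·89.53)²) = √(59651.26277 + 15397.97569) = 273.951 km
  S3: √((-1.589·111.32)² + (1.341·89.53)²) = √(31289.18058 + 14414.33877) = 213.784 km
  S4: √((2.596·111.32)² + (2.695·89.53)²) = √(83513.32434 + 58217.65499) = 376.472 km
  S5: √((-0.722·111.32)² + (1.891·89.53)²) = √(6459.82556 + 28662.90648) = 187.411 km
  S6: √((0.130·111.32)² + (2.450·89.53)²) = √(209.42721 + 48113.76445) = 219.825 km
  → nearest: S5 (187.411 km)
Q2 at 39.170°N, 120.287°W:
  S2: √((-5.569·111.32)² + (-3.754·89.53)²) = √(384326.94267 + 112960.26578) = 705.186 km
  S3: √((-4.964·111.32)² + (-1.027·89.53)²) = √(305358.44895 + 8454.30782) = 560.190 km
  S4: √((-0.779·111.32)² + (0.327·89.53)²) = √(7520.06009 + 857.10233) = 91.527 km
  S5: √((-4.097·111.32)² + (-0.477·89.53)²) = √(208007.17857 + 1823.78621) = 458.073 km
  S6: √((-3.245·111.32)² + (0.082·89.53)²) = √(130489.56928 + 53.89703) = 361.308 km
  → nearest: S4 (91.527 km)
Q3 at 38.673°N, 120.517°W:
  S2: √((-5.072·111.32)² + (-3.524·89.53)²) = √(318790.14339 + 99542.59733) = 646.786 km
  S3: √((-4.467·111.32)² + (-0.797·89.53)²) = √(247273.91235 + 5091.59454) = 502.360 km
  S4: √((-0.282·111.32)² + (0.557·89.53)²) = √(985.47273 + 2486.83837) = 58.926 km
  S5: √((-3.600·111.32)² + (-0.247·89.53)²) = √(160602.16550 + 489.02502) = 401.362 km
  S6: √((-2.748·111.32)² + (0.312·89.53)²) = √(93579.31290 + 780.27260) = 307.180 km
  → nearest: S4 (58.926 km)

Q1→S5; Q2→S4; Q3→S4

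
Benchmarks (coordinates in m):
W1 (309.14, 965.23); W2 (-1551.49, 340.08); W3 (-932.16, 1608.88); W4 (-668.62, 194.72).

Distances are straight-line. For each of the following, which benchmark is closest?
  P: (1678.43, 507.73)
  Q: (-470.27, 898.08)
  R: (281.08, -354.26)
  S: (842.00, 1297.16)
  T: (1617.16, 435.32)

P→W1; Q→W4; R→W4; S→W1; T→W1

P at (1678.43, 507.73):
  W1: 1443.70 m
  W2: 3234.27 m
  W3: 2833.32 m
  W4: 2367.83 m
  → nearest: W1 (1443.70 m)
Q at (-470.27, 898.08):
  W1: 782.30 m
  W2: 1216.72 m
  W3: 847.69 m
  W4: 730.79 m
  → nearest: W4 (730.79 m)
R at (281.08, -354.26):
  W1: 1319.79 m
  W2: 1959.70 m
  W3: 2307.78 m
  W4: 1096.95 m
  → nearest: W4 (1096.95 m)
S at (842.00, 1297.16):
  W1: 627.79 m
  W2: 2577.75 m
  W3: 1801.34 m
  W4: 1870.12 m
  → nearest: W1 (627.79 m)
T at (1617.16, 435.32):
  W1: 1411.28 m
  W2: 3170.08 m
  W3: 2806.47 m
  W4: 2298.41 m
  → nearest: W1 (1411.28 m)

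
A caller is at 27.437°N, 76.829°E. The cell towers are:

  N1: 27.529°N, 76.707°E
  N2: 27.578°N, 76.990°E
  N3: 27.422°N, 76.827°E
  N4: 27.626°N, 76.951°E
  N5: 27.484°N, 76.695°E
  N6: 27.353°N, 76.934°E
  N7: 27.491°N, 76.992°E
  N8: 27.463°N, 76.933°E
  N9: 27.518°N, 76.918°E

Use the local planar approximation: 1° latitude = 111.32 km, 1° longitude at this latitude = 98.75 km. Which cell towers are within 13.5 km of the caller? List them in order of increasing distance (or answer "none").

Distances from 27.437°N, 76.829°E:
N1: 15.812 km
N2: 22.341 km
N3: 1.681 km
N4: 24.245 km
N5: 14.229 km
N6: 13.962 km
N7: 17.182 km
N8: 10.670 km
N9: 12.592 km
Threshold 13.5 km: N3 (1.681 km), N8 (10.670 km), N9 (12.592 km) are within range.

N3, N8, N9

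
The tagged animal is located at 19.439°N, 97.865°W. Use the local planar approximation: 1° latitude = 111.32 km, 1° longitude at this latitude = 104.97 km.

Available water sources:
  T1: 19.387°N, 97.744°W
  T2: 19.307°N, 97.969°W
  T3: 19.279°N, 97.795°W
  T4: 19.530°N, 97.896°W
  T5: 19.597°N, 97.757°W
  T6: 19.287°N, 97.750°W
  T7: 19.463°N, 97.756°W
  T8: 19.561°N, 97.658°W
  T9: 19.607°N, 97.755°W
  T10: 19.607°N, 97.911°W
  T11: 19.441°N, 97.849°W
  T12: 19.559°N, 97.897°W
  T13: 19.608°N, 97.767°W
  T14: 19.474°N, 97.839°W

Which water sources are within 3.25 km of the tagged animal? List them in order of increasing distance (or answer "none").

Distances from 19.439°N, 97.865°W:
T1: √((-0.052·111.32)² + (0.121·104.97)²) = √(33.50835 + 161.32480) = 13.958 km
T2: √((-0.132·111.32)² + (-0.104·104.97)²) = √(215.92069 + 119.17827) = 18.306 km
T3: √((-0.160·111.32)² + (0.070·104.97)²) = √(317.23885 + 53.99163) = 19.267 km
T4: √((0.091·111.32)² + (-0.031·104.97)²) = √(102.61933 + 10.58897) = 10.640 km
T5: √((0.158·111.32)² + (0.108·104.97)²) = √(309.35744 + 128.52213) = 20.926 km
T6: √((-0.152·111.32)² + (0.115·104.97)²) = √(286.30806 + 145.72232) = 20.785 km
T7: √((0.024·111.32)² + (0.109·104.97)²) = √(7.13787 + 130.91319) = 11.750 km
T8: √((0.122·111.32)² + (0.207·104.97)²) = √(184.44465 + 472.14031) = 25.624 km
T9: √((0.168·111.32)² + (0.110·104.97)²) = √(349.75583 + 133.32628) = 21.979 km
T10: √((0.168·111.32)² + (-0.046·104.97)²) = √(349.75583 + 23.31557) = 19.315 km
T11: √((0.002·111.32)² + (0.016·104.97)²) = √(0.04957 + 2.82079) = 1.694 km
T12: √((0.120·111.32)² + (-0.032·104.97)²) = √(178.44685 + 11.28315) = 13.774 km
T13: √((0.169·111.32)² + (0.098·104.97)²) = √(353.93198 + 105.82360) = 21.442 km
T14: √((0.035·111.32)² + (0.026·104.97)²) = √(15.18037 + 7.44864) = 4.757 km
Threshold 3.25 km: T11 (1.694 km) is within range.

T11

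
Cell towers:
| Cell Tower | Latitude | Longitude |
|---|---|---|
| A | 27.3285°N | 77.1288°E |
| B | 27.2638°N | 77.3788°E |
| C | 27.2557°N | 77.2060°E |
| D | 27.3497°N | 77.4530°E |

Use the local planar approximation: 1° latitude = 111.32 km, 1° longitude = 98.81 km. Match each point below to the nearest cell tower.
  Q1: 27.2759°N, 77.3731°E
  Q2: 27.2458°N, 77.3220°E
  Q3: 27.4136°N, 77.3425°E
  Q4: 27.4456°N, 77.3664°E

Q1 at 27.2759°N, 77.3731°E:
  A: √((0.0526·111.32)² + (-0.2443·98.81)²) = √(34.286084 + 582.704984) = 24.8393 km
  B: √((-0.0121·111.32)² + (0.0057·98.81)²) = √(1.814334 + 0.317213) = 1.4600 km
  C: √((-0.0202·111.32)² + (-0.1671·98.81)²) = √(5.056490 + 272.618107) = 16.6636 km
  D: √((0.0738·111.32)² + (0.0799·98.81)²) = √(67.493060 + 62.329746) = 11.3940 km
  → nearest: B (1.4600 km)
Q2 at 27.2458°N, 77.3220°E:
  A: √((0.0827·111.32)² + (-0.1932·98.81)²) = √(84.753456 + 364.431613) = 21.1940 km
  B: √((0.0180·111.32)² + (0.0568·98.81)²) = √(4.015054 + 31.499124) = 5.9594 km
  C: √((0.0099·111.32)² + (-0.1160·98.81)²) = √(1.214554 + 131.376527) = 11.5148 km
  D: √((0.1039·111.32)² + (0.1310·98.81)²) = √(133.775780 + 167.549984) = 17.3587 km
  → nearest: B (5.9594 km)
Q3 at 27.4136°N, 77.3425°E:
  A: √((-0.0851·111.32)² + (-0.2137·98.81)²) = √(89.744019 + 445.872660) = 23.1434 km
  B: √((-0.1498·111.32)² + (0.0363·98.81)²) = √(278.080171 + 12.865156) = 17.0571 km
  C: √((-0.1579·111.32)² + (-0.1365·98.81)²) = √(308.965975 + 181.914410) = 22.1558 km
  D: √((-0.0639·111.32)² + (0.1105·98.81)²) = √(50.599720 + 119.213751) = 13.0312 km
  → nearest: D (13.0312 km)
Q4 at 27.4456°N, 77.3664°E:
  A: √((-0.1171·111.32)² + (-0.2376·98.81)²) = √(169.926137 + 551.181549) = 26.8534 km
  B: √((-0.1818·111.32)² + (0.0124·98.81)²) = √(409.575673 + 1.501223) = 20.2750 km
  C: √((-0.1899·111.32)² + (-0.1604·98.81)²) = √(446.885563 + 251.194732) = 26.4212 km
  D: √((-0.0959·111.32)² + (0.0866·98.81)²) = √(113.968179 + 73.221325) = 13.6817 km
  → nearest: D (13.6817 km)

Q1→B; Q2→B; Q3→D; Q4→D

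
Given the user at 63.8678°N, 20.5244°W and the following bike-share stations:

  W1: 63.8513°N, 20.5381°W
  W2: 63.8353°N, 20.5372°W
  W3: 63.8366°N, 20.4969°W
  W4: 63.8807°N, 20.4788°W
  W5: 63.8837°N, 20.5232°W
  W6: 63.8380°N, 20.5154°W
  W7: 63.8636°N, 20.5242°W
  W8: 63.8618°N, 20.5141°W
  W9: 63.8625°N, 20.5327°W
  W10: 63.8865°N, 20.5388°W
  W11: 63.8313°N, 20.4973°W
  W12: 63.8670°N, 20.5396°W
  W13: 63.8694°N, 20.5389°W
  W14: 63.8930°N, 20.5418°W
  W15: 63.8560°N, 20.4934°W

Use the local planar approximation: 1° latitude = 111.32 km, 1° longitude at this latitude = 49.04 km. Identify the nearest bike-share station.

W7

Distances from 63.8678°N, 20.5244°W:
W1: 1.9558 km
W2: 3.6720 km
W3: 3.7258 km
W4: 2.6576 km
W5: 1.7710 km
W6: 3.3466 km
W7: 0.4676 km
W8: 0.8374 km
W9: 0.7168 km
W10: 2.1982 km
W11: 4.2750 km
W12: 0.7507 km
W13: 0.7330 km
W14: 2.9322 km
W15: 2.0091 km
Minimum: W7 at 0.4676 km.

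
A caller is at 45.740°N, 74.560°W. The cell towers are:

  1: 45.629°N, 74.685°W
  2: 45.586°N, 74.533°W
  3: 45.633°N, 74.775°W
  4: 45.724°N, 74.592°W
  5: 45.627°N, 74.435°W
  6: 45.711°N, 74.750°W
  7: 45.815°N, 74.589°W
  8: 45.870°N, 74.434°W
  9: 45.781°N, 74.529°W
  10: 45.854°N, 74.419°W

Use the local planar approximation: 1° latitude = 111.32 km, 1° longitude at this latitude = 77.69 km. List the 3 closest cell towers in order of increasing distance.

4, 9, 7

Distances from 45.740°N, 74.560°W:
1: 15.716 km
2: 17.271 km
3: 20.515 km
4: 3.058 km
5: 15.892 km
6: 15.110 km
7: 8.648 km
8: 17.471 km
9: 5.161 km
10: 16.764 km
Sorted: 4 (3.058 km) < 9 (5.161 km) < 7 (8.648 km) < 6 (15.110 km) < 1 (15.716 km) < …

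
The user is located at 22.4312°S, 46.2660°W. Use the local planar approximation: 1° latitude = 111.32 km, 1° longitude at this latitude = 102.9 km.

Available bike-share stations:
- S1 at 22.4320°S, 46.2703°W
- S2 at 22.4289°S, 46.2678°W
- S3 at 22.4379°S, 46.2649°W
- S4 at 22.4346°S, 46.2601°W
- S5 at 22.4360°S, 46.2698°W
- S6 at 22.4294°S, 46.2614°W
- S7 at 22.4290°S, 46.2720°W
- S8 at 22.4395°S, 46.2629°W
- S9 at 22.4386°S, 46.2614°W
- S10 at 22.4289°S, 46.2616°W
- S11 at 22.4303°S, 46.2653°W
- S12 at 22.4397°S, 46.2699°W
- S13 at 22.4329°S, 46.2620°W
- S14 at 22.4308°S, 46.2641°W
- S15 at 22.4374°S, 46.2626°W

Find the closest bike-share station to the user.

S11

Distances from 22.4312°S, 46.2660°W:
S1: √((-0.0008·111.32)² + (-0.0043·102.9)²) = √(0.007931 + 0.195780) = 0.4513 km
S2: √((0.0023·111.32)² + (-0.0018·102.9)²) = √(0.065554 + 0.034306) = 0.3160 km
S3: √((-0.0067·111.32)² + (0.0011·102.9)²) = √(0.556283 + 0.012812) = 0.7544 km
S4: √((-0.0034·111.32)² + (0.0059·102.9)²) = √(0.143253 + 0.368583) = 0.7154 km
S5: √((-0.0048·111.32)² + (-0.0038·102.9)²) = √(0.285515 + 0.152897) = 0.6621 km
S6: √((0.0018·111.32)² + (0.0046·102.9)²) = √(0.040151 + 0.224051) = 0.5140 km
S7: √((0.0022·111.32)² + (-0.0060·102.9)²) = √(0.059978 + 0.381183) = 0.6642 km
S8: √((-0.0083·111.32)² + (0.0031·102.9)²) = √(0.853695 + 0.101755) = 0.9775 km
S9: √((-0.0074·111.32)² + (0.0046·102.9)²) = √(0.678594 + 0.224051) = 0.9501 km
S10: √((0.0023·111.32)² + (0.0044·102.9)²) = √(0.065554 + 0.204992) = 0.5201 km
S11: √((0.0009·111.32)² + (0.0007·102.9)²) = √(0.010038 + 0.005188) = 0.1234 km
S12: √((-0.0085·111.32)² + (-0.0039·102.9)²) = √(0.895332 + 0.161050) = 1.0278 km
S13: √((-0.0017·111.32)² + (0.0040·102.9)²) = √(0.035813 + 0.169415) = 0.4530 km
S14: √((0.0004·111.32)² + (0.0019·102.9)²) = √(0.001983 + 0.038224) = 0.2005 km
S15: √((-0.0062·111.32)² + (0.0034·102.9)²) = √(0.476354 + 0.122402) = 0.7738 km
Minimum: S11 at 0.1234 km.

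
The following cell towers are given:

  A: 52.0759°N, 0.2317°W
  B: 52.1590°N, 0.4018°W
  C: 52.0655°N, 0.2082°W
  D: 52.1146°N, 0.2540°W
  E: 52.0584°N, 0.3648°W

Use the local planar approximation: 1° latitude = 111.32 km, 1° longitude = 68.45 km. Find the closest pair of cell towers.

A and C

Pairwise distances:
A–B: √((0.0831·111.32)² + (-0.1701·68.45)²) = √(85.575302 + 135.567483) = 14.8709 km
A–C: √((-0.0104·111.32)² + (0.0235·68.45)²) = √(1.340334 + 2.587514) = 1.9819 km
A–D: √((0.0387·111.32)² + (-0.0223·68.45)²) = √(18.559588 + 2.330004) = 4.5705 km
A–E: √((-0.0175·111.32)² + (-0.1331·68.45)²) = √(3.795094 + 83.004763) = 9.3166 km
B–C: √((-0.0935·111.32)² + (0.1936·68.45)²) = √(108.335207 + 175.613384) = 16.8508 km
B–D: √((-0.0444·111.32)² + (0.1478·68.45)²) = √(24.429374 + 102.351868) = 11.2597 km
B–E: √((-0.1006·111.32)² + (0.0370·68.45)²) = √(125.412942 + 6.414316) = 11.4816 km
C–D: √((0.0491·111.32)² + (-0.0458·68.45)²) = √(29.875101 + 9.828288) = 6.3011 km
C–E: √((-0.0071·111.32)² + (-0.1566·68.45)²) = √(0.624688 + 114.902749) = 10.7484 km
D–E: √((-0.0562·111.32)² + (-0.1108·68.45)²) = √(39.139838 + 57.521000) = 9.8316 km
Closest pair: A–C at 1.9819 km.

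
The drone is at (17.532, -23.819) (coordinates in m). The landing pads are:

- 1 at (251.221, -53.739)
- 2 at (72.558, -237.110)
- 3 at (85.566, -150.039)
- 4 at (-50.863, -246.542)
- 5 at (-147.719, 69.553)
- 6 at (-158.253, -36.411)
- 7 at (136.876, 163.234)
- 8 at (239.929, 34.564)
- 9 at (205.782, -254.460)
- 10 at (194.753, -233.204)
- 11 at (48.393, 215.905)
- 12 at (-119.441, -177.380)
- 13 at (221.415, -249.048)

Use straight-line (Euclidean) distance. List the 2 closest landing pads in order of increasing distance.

Distances from (17.532, -23.819):
1: 235.597 m
2: 220.275 m
3: 143.388 m
4: 232.988 m
5: 189.806 m
6: 176.235 m
7: 221.882 m
8: 229.933 m
9: 297.714 m
10: 274.316 m
11: 241.702 m
12: 205.773 m
13: 303.803 m
Sorted: 3 (143.388 m) < 6 (176.235 m) < 5 (189.806 m) < 12 (205.773 m) < …

3, 6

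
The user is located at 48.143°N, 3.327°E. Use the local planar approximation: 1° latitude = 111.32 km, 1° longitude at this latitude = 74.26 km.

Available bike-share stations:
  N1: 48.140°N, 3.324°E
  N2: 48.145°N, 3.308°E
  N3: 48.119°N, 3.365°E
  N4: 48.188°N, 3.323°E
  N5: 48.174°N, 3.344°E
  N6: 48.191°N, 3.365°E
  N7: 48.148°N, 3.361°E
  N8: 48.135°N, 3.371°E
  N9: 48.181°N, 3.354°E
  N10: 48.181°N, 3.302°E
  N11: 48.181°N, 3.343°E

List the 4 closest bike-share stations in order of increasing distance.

N1, N2, N7, N8

Distances from 48.143°N, 3.327°E:
N1: √((-0.003·111.32)² + (-0.003·74.26)²) = √(0.11153 + 0.04963) = 0.401 km
N2: √((0.002·111.32)² + (-0.019·74.26)²) = √(0.04957 + 1.99075) = 1.428 km
N3: √((-0.024·111.32)² + (0.038·74.26)²) = √(7.13787 + 7.96301) = 3.886 km
N4: √((0.045·111.32)² + (-0.004·74.26)²) = √(25.09409 + 0.08823) = 5.018 km
N5: √((0.031·111.32)² + (0.017·74.26)²) = √(11.90885 + 1.59370) = 3.675 km
N6: √((0.048·111.32)² + (0.038·74.26)²) = √(28.55150 + 7.96301) = 6.043 km
N7: √((0.005·111.32)² + (0.034·74.26)²) = √(0.30980 + 6.37482) = 2.585 km
N8: √((-0.008·111.32)² + (0.044·74.26)²) = √(0.79310 + 10.67616) = 3.387 km
N9: √((0.038·111.32)² + (0.027·74.26)²) = √(17.89425 + 4.02011) = 4.681 km
N10: √((0.038·111.32)² + (-0.025·74.26)²) = √(17.89425 + 3.44659) = 4.620 km
N11: √((0.038·111.32)² + (0.016·74.26)²) = √(17.89425 + 1.41172) = 4.394 km
Sorted: N1 (0.401 km) < N2 (1.428 km) < N7 (2.585 km) < N8 (3.387 km) < N5 (3.675 km) < N3 (3.886 km) < …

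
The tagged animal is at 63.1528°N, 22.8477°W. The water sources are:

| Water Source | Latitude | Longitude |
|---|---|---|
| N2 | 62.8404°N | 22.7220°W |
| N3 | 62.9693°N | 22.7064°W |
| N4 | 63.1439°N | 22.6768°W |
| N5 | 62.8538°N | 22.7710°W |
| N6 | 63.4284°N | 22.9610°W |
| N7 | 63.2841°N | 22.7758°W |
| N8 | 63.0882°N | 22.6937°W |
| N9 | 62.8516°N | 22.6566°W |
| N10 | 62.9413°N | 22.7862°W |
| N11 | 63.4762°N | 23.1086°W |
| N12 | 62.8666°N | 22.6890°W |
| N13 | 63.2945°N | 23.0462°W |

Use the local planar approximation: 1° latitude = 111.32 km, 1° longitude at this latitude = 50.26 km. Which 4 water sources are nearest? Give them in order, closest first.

N4, N8, N7, N13

Distances from 63.1528°N, 22.8477°W:
N2: √((-0.3124·111.32)² + (0.1257·50.26)²) = √(1209.395771 + 39.913106) = 35.3456 km
N3: √((-0.1835·111.32)² + (0.1413·50.26)²) = √(417.271317 + 50.434683) = 21.6265 km
N4: √((-0.0089·111.32)² + (0.1709·50.26)²) = √(0.981582 + 73.778376) = 8.6464 km
N5: √((-0.2990·111.32)² + (0.0767·50.26)²) = √(1107.869923 + 14.860578) = 33.5072 km
N6: √((0.2756·111.32)² + (-0.1133·50.26)²) = √(941.249637 + 32.426852) = 31.2038 km
N7: √((0.1313·111.32)² + (0.0719·50.26)²) = √(213.636693 + 13.058784) = 15.0564 km
N8: √((-0.0646·111.32)² + (0.1540·50.26)²) = √(51.714393 + 59.908219) = 10.5652 km
N9: √((-0.3012·111.32)² + (0.1911·50.26)²) = √(1124.233003 + 92.249993) = 34.8781 km
N10: √((-0.2115·111.32)² + (0.0615·50.26)²) = √(554.328412 + 9.554219) = 23.7462 km
N11: √((0.3234·111.32)² + (-0.2609·50.26)²) = √(1296.063937 + 171.946416) = 38.3146 km
N12: √((-0.2862·111.32)² + (0.1587·50.26)²) = √(1015.045837 + 63.620755) = 32.8431 km
N13: √((0.1417·111.32)² + (-0.1985·50.26)²) = √(248.820464 + 99.532747) = 18.6642 km
Sorted: N4 (8.6464 km) < N8 (10.5652 km) < N7 (15.0564 km) < N13 (18.6642 km) < N3 (21.6265 km) < N10 (23.7462 km) < …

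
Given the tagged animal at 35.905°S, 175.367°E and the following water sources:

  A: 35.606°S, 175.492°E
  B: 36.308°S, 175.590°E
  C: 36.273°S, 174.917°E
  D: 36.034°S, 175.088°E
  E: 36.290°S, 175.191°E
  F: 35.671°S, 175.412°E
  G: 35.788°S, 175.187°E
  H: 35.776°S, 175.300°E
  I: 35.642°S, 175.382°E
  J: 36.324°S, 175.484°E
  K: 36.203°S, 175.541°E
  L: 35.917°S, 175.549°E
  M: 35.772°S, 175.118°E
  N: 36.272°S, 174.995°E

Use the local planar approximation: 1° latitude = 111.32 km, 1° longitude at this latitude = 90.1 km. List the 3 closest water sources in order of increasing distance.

H, L, G

Distances from 35.905°S, 175.367°E:
A: √((0.299·111.32)² + (0.125·90.1)²) = √(1107.86992 + 126.84391) = 35.138 km
B: √((-0.403·111.32)² + (0.223·90.1)²) = √(2012.59546 + 403.70052) = 49.156 km
C: √((-0.368·111.32)² + (-0.450·90.1)²) = √(1678.19349 + 1643.89702) = 57.638 km
D: √((-0.129·111.32)² + (-0.279·90.1)²) = √(206.21764 + 631.91402) = 28.951 km
E: √((-0.385·111.32)² + (-0.176·90.1)²) = √(1836.82531 + 251.46348) = 45.698 km
F: √((0.234·111.32)² + (0.045·90.1)²) = √(678.54415 + 16.43897) = 26.363 km
G: √((0.117·111.32)² + (-0.180·90.1)²) = √(169.63604 + 263.02352) = 20.800 km
H: √((0.129·111.32)² + (-0.067·90.1)²) = √(206.21764 + 36.44175) = 15.578 km
I: √((0.263·111.32)² + (0.015·90.1)²) = √(857.15210 + 1.82655) = 29.308 km
J: √((-0.419·111.32)² + (0.117·90.1)²) = √(2175.57691 + 111.12744) = 47.819 km
K: √((-0.298·111.32)² + (0.174·90.1)²) = √(1100.47181 + 245.78087) = 36.691 km
L: √((-0.012·111.32)² + (0.182·90.1)²) = √(1.78447 + 268.90096) = 16.453 km
M: √((0.133·111.32)² + (-0.249·90.1)²) = √(219.20461 + 503.32474) = 26.880 km
N: √((-0.367·111.32)² + (-0.372·90.1)²) = √(1669.08527 + 1123.40270) = 52.844 km
Sorted: H (15.578 km) < L (16.453 km) < G (20.800 km) < F (26.363 km) < M (26.880 km) < …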